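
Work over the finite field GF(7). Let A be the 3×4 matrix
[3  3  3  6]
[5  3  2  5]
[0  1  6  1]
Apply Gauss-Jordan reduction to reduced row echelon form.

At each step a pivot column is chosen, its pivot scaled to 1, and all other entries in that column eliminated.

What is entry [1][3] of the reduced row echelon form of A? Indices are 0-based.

M[1][3] = 3

step 1: normalize row 0 (÷3) = (1, 1, 1, 2)
  row 1: subtract 5×row0 = (0, 5, 4, 2)
step 2: normalize row 1 (÷5) = (0, 1, 5, 6)
  row 0: subtract 1×row1 = (1, 0, 3, 3)
  row 2: subtract 1×row1 = (0, 0, 1, 2)
step 3: normalize row 2 (÷1) = (0, 0, 1, 2)
  row 0: subtract 3×row2 = (1, 0, 0, 4)
  row 1: subtract 5×row2 = (0, 1, 0, 3)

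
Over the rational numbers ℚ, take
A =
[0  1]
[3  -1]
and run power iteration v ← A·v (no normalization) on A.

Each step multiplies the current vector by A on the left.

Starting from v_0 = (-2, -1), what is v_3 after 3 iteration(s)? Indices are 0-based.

v_3 = (2, -17)

v_0 = (-2, -1).
v_1 = A·v_0 = (-1, -5).
v_2 = A·v_1 = (-5, 2).
v_3 = A·v_2 = (2, -17).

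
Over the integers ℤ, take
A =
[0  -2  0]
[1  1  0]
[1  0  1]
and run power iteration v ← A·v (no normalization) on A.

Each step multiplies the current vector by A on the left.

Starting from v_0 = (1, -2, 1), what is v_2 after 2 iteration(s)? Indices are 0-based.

v_0 = (1, -2, 1).
v_1 = A·v_0 = (4, -1, 2).
v_2 = A·v_1 = (2, 3, 6).

v_2 = (2, 3, 6)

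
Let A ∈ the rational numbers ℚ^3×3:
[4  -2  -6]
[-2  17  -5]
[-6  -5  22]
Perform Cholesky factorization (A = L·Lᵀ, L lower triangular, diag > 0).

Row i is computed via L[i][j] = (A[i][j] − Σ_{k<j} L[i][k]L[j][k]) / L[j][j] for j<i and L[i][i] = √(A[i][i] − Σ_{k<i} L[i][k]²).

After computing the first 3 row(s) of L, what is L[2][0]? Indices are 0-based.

L[2][0] = -3

Step 1: L[0][0] = √(4) = 2.
  L[1][0] = (-2) / L[0][0] = -1.
Step 2: L[1][1] = √(16) = 4.
  L[2][0] = (-6) / L[0][0] = -3.
  L[2][1] = (-8) / L[1][1] = -2.
Step 3: L[2][2] = √(9) = 3.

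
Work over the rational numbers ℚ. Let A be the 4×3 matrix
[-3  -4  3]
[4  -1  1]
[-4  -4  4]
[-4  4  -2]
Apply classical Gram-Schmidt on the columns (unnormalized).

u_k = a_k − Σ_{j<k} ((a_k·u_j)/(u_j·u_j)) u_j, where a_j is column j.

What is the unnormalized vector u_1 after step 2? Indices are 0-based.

Step 1: u_0 = a_0 = (-3, 4, -4, -4).
Step 2: u_1 = a_1 − (8/57)·u_0 = (-68/19, -89/57, -196/57, 260/57).

u_1 = (-68/19, -89/57, -196/57, 260/57)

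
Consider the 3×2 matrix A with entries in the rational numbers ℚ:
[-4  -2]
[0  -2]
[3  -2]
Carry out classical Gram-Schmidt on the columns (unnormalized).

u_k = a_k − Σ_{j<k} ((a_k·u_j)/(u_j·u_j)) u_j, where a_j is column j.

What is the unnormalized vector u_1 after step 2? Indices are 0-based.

Step 1: u_0 = a_0 = (-4, 0, 3).
Step 2: u_1 = a_1 − (2/25)·u_0 = (-42/25, -2, -56/25).

u_1 = (-42/25, -2, -56/25)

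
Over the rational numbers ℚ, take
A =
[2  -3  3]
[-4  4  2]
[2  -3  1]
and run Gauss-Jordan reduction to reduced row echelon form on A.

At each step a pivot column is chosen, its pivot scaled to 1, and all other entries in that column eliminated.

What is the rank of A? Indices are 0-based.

rank = 3

[1] R0 /= 2  ⇒  (1, -3/2, 3/2)
     R1 -= -4·R0  ⇒  (0, -2, 8)
     R2 -= 2·R0  ⇒  (0, 0, -2)
[2] R1 /= -2  ⇒  (0, 1, -4)
     R0 -= -3/2·R1  ⇒  (1, 0, -9/2)
[3] R2 /= -2  ⇒  (0, 0, 1)
     R0 -= -9/2·R2  ⇒  (1, 0, 0)
     R1 -= -4·R2  ⇒  (0, 1, 0)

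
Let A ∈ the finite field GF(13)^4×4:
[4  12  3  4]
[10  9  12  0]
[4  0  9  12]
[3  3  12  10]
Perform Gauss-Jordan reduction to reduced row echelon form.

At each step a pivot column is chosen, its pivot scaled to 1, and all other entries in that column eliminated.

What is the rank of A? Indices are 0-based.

rank = 4

[1] R0 /= 4  ⇒  (1, 3, 4, 1)
     R1 -= 10·R0  ⇒  (0, 5, 11, 3)
     R2 -= 4·R0  ⇒  (0, 1, 6, 8)
     R3 -= 3·R0  ⇒  (0, 7, 0, 7)
[2] R1 /= 5  ⇒  (0, 1, 10, 11)
     R0 -= 3·R1  ⇒  (1, 0, 0, 7)
     R2 -= 1·R1  ⇒  (0, 0, 9, 10)
     R3 -= 7·R1  ⇒  (0, 0, 8, 8)
[3] R2 /= 9  ⇒  (0, 0, 1, 4)
     R1 -= 10·R2  ⇒  (0, 1, 0, 10)
     R3 -= 8·R2  ⇒  (0, 0, 0, 2)
[4] R3 /= 2  ⇒  (0, 0, 0, 1)
     R0 -= 7·R3  ⇒  (1, 0, 0, 0)
     R1 -= 10·R3  ⇒  (0, 1, 0, 0)
     R2 -= 4·R3  ⇒  (0, 0, 1, 0)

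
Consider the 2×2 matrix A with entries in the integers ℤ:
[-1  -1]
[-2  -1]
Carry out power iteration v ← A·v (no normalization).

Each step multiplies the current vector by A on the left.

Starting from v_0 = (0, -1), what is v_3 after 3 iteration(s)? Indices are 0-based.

v_3 = (5, 7)

v_0 = (0, -1).
v_1 = A·v_0 = (1, 1).
v_2 = A·v_1 = (-2, -3).
v_3 = A·v_2 = (5, 7).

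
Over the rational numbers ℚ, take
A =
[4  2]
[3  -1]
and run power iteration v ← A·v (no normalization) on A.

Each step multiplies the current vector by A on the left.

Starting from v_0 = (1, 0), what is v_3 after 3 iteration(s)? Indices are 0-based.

v_0 = (1, 0).
v_1 = A·v_0 = (4, 3).
v_2 = A·v_1 = (22, 9).
v_3 = A·v_2 = (106, 57).

v_3 = (106, 57)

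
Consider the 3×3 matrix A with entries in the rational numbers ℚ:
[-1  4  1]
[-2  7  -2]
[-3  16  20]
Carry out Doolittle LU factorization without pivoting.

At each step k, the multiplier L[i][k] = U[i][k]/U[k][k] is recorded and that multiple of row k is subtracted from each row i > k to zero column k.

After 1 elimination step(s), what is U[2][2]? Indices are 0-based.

k=0: U[0][0]=-1
  eliminate (1,0): mult=2, new row 1: (0, -1, -4); set L[1][0]=2
  eliminate (2,0): mult=3, new row 2: (0, 4, 17); set L[2][0]=3

U[2][2] = 17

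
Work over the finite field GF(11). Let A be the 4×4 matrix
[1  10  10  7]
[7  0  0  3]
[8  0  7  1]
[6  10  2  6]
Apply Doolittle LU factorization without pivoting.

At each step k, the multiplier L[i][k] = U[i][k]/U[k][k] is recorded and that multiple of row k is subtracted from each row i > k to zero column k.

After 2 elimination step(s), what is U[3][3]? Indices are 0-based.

Step 1: pivot at (0,0) is 1.
  row1 ← row1 − (7)·row0  ⇒  L[1][0]=7, U row1=(0, 7, 7, 9)
  row2 ← row2 − (8)·row0  ⇒  L[2][0]=8, U row2=(0, 8, 4, 0)
  row3 ← row3 − (6)·row0  ⇒  L[3][0]=6, U row3=(0, 5, 8, 8)
Step 2: pivot at (1,1) is 7.
  row2 ← row2 − (9)·row1  ⇒  L[2][1]=9, U row2=(0, 0, 7, 7)
  row3 ← row3 − (7)·row1  ⇒  L[3][1]=7, U row3=(0, 0, 3, 0)

U[3][3] = 0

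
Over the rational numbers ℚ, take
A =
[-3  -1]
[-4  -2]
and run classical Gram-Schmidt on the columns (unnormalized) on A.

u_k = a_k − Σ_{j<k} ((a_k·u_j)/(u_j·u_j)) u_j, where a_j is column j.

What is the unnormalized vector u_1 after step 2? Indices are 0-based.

u_1 = (8/25, -6/25)

Step 1: u_0 = a_0 = (-3, -4).
Step 2: u_1 = a_1 − (11/25)·u_0 = (8/25, -6/25).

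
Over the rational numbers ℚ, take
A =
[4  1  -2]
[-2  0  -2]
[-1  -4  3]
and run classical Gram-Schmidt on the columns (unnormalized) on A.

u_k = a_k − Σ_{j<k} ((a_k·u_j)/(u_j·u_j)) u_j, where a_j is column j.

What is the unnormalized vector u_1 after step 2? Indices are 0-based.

u_1 = (-11/21, 16/21, -76/21)

Step 1: u_0 = a_0 = (4, -2, -1).
Step 2: u_1 = a_1 − (8/21)·u_0 = (-11/21, 16/21, -76/21).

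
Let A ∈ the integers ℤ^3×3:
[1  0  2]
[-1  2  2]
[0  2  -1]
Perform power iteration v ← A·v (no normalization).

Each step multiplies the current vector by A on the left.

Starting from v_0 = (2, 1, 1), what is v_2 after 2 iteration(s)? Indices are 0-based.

v_2 = (6, 2, 3)

v_0 = (2, 1, 1).
v_1 = A·v_0 = (4, 2, 1).
v_2 = A·v_1 = (6, 2, 3).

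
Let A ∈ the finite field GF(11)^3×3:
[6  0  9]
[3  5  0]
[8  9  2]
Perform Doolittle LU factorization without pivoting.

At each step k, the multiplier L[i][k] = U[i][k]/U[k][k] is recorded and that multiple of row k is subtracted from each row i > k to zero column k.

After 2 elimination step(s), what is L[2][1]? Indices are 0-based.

L[2][1] = 4

Step 1: pivot at (0,0) is 6.
  row1 ← row1 − (6)·row0  ⇒  L[1][0]=6, U row1=(0, 5, 1)
  row2 ← row2 − (5)·row0  ⇒  L[2][0]=5, U row2=(0, 9, 1)
Step 2: pivot at (1,1) is 5.
  row2 ← row2 − (4)·row1  ⇒  L[2][1]=4, U row2=(0, 0, 8)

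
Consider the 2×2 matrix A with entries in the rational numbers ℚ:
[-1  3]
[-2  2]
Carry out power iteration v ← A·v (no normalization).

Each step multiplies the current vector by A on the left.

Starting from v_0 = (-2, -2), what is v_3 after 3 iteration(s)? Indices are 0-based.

v_3 = (20, 8)

v_0 = (-2, -2).
v_1 = A·v_0 = (-4, 0).
v_2 = A·v_1 = (4, 8).
v_3 = A·v_2 = (20, 8).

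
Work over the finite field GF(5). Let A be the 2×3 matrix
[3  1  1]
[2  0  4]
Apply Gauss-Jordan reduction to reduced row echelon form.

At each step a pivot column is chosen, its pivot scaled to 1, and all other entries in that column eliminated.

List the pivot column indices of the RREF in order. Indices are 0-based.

pivot columns: 0, 1

pivot(0,0)=3: scale R0 → (1, 2, 2)
  clear (1,0): R1 −= (2)R0 → (0, 1, 0)
pivot(1,1)=1: scale R1 → (0, 1, 0)
  clear (0,1): R0 −= (2)R1 → (1, 0, 2)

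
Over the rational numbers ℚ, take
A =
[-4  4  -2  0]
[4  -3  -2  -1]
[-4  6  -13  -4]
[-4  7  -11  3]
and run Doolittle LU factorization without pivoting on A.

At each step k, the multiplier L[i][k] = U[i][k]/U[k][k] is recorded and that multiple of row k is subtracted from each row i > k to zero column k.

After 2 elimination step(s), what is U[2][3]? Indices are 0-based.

k=0: U[0][0]=-4
  eliminate (1,0): mult=-1, new row 1: (0, 1, -4, -1); set L[1][0]=-1
  eliminate (2,0): mult=1, new row 2: (0, 2, -11, -4); set L[2][0]=1
  eliminate (3,0): mult=1, new row 3: (0, 3, -9, 3); set L[3][0]=1
k=1: U[1][1]=1
  eliminate (2,1): mult=2, new row 2: (0, 0, -3, -2); set L[2][1]=2
  eliminate (3,1): mult=3, new row 3: (0, 0, 3, 6); set L[3][1]=3

U[2][3] = -2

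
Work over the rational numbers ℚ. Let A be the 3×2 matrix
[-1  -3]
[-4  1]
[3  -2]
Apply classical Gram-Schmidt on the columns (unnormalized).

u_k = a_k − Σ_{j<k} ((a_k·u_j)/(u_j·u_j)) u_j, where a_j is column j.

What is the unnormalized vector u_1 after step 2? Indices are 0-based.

u_1 = (-85/26, -1/13, -31/26)

Step 1: u_0 = a_0 = (-1, -4, 3).
Step 2: u_1 = a_1 − (-7/26)·u_0 = (-85/26, -1/13, -31/26).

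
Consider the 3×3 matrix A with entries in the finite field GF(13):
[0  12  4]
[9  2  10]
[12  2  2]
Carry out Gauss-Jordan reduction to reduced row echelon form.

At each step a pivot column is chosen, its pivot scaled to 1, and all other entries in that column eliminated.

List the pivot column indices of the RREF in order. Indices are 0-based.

pivot(0,0): swap R0↔R1
pivot(0,0)=9: scale R0 → (1, 6, 4)
  clear (2,0): R2 −= (12)R0 → (0, 8, 6)
pivot(1,1)=12: scale R1 → (0, 1, 9)
  clear (0,1): R0 −= (6)R1 → (1, 0, 2)
  clear (2,1): R2 −= (8)R1 → (0, 0, 12)
pivot(2,2)=12: scale R2 → (0, 0, 1)
  clear (0,2): R0 −= (2)R2 → (1, 0, 0)
  clear (1,2): R1 −= (9)R2 → (0, 1, 0)

pivot columns: 0, 1, 2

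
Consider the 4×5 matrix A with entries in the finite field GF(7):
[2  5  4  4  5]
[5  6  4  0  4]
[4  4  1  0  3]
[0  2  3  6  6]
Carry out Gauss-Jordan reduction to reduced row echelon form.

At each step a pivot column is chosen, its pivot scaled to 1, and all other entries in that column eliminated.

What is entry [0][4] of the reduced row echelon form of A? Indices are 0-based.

pivot(0,0)=2: scale R0 → (1, 6, 2, 2, 6)
  clear (1,0): R1 −= (5)R0 → (0, 4, 1, 4, 2)
  clear (2,0): R2 −= (4)R0 → (0, 1, 0, 6, 0)
pivot(1,1)=4: scale R1 → (0, 1, 2, 1, 4)
  clear (0,1): R0 −= (6)R1 → (1, 0, 4, 3, 3)
  clear (2,1): R2 −= (1)R1 → (0, 0, 5, 5, 3)
  clear (3,1): R3 −= (2)R1 → (0, 0, 6, 4, 5)
pivot(2,2)=5: scale R2 → (0, 0, 1, 1, 2)
  clear (0,2): R0 −= (4)R2 → (1, 0, 0, 6, 2)
  clear (1,2): R1 −= (2)R2 → (0, 1, 0, 6, 0)
  clear (3,2): R3 −= (6)R2 → (0, 0, 0, 5, 0)
pivot(3,3)=5: scale R3 → (0, 0, 0, 1, 0)
  clear (0,3): R0 −= (6)R3 → (1, 0, 0, 0, 2)
  clear (1,3): R1 −= (6)R3 → (0, 1, 0, 0, 0)
  clear (2,3): R2 −= (1)R3 → (0, 0, 1, 0, 2)

M[0][4] = 2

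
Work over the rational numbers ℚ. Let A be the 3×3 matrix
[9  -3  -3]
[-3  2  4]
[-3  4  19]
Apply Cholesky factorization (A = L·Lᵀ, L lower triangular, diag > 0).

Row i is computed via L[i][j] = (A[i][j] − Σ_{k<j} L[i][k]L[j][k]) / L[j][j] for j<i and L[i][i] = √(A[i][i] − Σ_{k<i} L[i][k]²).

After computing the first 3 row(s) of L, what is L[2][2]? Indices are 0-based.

L[2][2] = 3

Step 1: L[0][0] = √(9) = 3.
  L[1][0] = (-3) / L[0][0] = -1.
Step 2: L[1][1] = √(1) = 1.
  L[2][0] = (-3) / L[0][0] = -1.
  L[2][1] = (3) / L[1][1] = 3.
Step 3: L[2][2] = √(9) = 3.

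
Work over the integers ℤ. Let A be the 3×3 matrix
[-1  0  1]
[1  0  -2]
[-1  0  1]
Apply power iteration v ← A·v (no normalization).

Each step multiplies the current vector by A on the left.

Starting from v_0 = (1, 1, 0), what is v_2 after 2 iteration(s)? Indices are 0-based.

v_2 = (0, 1, 0)

v_0 = (1, 1, 0).
v_1 = A·v_0 = (-1, 1, -1).
v_2 = A·v_1 = (0, 1, 0).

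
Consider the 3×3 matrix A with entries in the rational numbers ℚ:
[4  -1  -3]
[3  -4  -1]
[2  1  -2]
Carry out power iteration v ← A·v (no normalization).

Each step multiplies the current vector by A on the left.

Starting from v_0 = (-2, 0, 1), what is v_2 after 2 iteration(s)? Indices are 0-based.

v_0 = (-2, 0, 1).
v_1 = A·v_0 = (-11, -7, -6).
v_2 = A·v_1 = (-19, 1, -17).

v_2 = (-19, 1, -17)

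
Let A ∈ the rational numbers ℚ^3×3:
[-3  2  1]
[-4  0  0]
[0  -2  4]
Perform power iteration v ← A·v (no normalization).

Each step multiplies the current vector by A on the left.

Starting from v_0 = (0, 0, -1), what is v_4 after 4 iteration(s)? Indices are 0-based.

v_0 = (0, 0, -1).
v_1 = A·v_0 = (-1, 0, -4).
v_2 = A·v_1 = (-1, 4, -16).
v_3 = A·v_2 = (-5, 4, -72).
v_4 = A·v_3 = (-49, 20, -296).

v_4 = (-49, 20, -296)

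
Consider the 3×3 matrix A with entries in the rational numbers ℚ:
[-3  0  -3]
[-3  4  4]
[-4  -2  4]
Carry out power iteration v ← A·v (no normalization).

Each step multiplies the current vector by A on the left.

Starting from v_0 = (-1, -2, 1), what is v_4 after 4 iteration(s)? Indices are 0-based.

v_4 = (-642, 3086, 224)

v_0 = (-1, -2, 1).
v_1 = A·v_0 = (0, -1, 12).
v_2 = A·v_1 = (-36, 44, 50).
v_3 = A·v_2 = (-42, 484, 256).
v_4 = A·v_3 = (-642, 3086, 224).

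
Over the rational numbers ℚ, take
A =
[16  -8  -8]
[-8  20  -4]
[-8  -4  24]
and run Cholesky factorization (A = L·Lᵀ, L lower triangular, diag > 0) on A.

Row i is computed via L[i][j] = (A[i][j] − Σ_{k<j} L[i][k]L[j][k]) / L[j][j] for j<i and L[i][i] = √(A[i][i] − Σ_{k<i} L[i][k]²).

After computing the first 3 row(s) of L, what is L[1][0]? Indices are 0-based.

L[1][0] = -2

Step 1: L[0][0] = √(16) = 4.
  L[1][0] = (-8) / L[0][0] = -2.
Step 2: L[1][1] = √(16) = 4.
  L[2][0] = (-8) / L[0][0] = -2.
  L[2][1] = (-8) / L[1][1] = -2.
Step 3: L[2][2] = √(16) = 4.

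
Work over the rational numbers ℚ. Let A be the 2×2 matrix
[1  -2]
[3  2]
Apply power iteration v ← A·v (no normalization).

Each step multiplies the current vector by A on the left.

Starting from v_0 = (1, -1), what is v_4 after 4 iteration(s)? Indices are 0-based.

v_4 = (-71, -13)

v_0 = (1, -1).
v_1 = A·v_0 = (3, 1).
v_2 = A·v_1 = (1, 11).
v_3 = A·v_2 = (-21, 25).
v_4 = A·v_3 = (-71, -13).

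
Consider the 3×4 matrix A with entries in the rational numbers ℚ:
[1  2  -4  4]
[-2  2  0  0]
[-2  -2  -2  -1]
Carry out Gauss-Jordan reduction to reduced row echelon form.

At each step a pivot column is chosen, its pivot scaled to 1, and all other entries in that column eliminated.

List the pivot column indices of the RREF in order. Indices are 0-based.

pivot columns: 0, 1, 2

pivot(0,0)=1: scale R0 → (1, 2, -4, 4)
  clear (1,0): R1 −= (-2)R0 → (0, 6, -8, 8)
  clear (2,0): R2 −= (-2)R0 → (0, 2, -10, 7)
pivot(1,1)=6: scale R1 → (0, 1, -4/3, 4/3)
  clear (0,1): R0 −= (2)R1 → (1, 0, -4/3, 4/3)
  clear (2,1): R2 −= (2)R1 → (0, 0, -22/3, 13/3)
pivot(2,2)=-22/3: scale R2 → (0, 0, 1, -13/22)
  clear (0,2): R0 −= (-4/3)R2 → (1, 0, 0, 6/11)
  clear (1,2): R1 −= (-4/3)R2 → (0, 1, 0, 6/11)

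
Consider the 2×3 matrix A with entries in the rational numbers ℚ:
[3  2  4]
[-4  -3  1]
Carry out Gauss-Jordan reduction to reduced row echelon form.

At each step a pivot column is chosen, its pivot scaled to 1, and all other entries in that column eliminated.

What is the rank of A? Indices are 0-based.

rank = 2

[1] R0 /= 3  ⇒  (1, 2/3, 4/3)
     R1 -= -4·R0  ⇒  (0, -1/3, 19/3)
[2] R1 /= -1/3  ⇒  (0, 1, -19)
     R0 -= 2/3·R1  ⇒  (1, 0, 14)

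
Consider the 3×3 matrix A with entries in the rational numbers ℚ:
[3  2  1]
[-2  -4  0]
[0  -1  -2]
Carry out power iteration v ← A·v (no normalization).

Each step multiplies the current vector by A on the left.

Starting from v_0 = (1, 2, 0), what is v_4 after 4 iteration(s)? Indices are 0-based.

v_4 = (-69, 282, 210)

v_0 = (1, 2, 0).
v_1 = A·v_0 = (7, -10, -2).
v_2 = A·v_1 = (-1, 26, 14).
v_3 = A·v_2 = (63, -102, -54).
v_4 = A·v_3 = (-69, 282, 210).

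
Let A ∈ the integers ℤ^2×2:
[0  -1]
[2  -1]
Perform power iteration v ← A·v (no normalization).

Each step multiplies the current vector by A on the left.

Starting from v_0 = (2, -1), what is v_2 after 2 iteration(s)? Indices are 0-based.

v_0 = (2, -1).
v_1 = A·v_0 = (1, 5).
v_2 = A·v_1 = (-5, -3).

v_2 = (-5, -3)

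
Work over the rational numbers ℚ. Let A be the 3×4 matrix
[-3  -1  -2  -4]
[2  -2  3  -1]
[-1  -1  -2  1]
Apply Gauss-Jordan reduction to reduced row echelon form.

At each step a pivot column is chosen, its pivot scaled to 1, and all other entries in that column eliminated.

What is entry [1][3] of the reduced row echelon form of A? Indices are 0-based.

[1] R0 /= -3  ⇒  (1, 1/3, 2/3, 4/3)
     R1 -= 2·R0  ⇒  (0, -8/3, 5/3, -11/3)
     R2 -= -1·R0  ⇒  (0, -2/3, -4/3, 7/3)
[2] R1 /= -8/3  ⇒  (0, 1, -5/8, 11/8)
     R0 -= 1/3·R1  ⇒  (1, 0, 7/8, 7/8)
     R2 -= -2/3·R1  ⇒  (0, 0, -7/4, 13/4)
[3] R2 /= -7/4  ⇒  (0, 0, 1, -13/7)
     R0 -= 7/8·R2  ⇒  (1, 0, 0, 5/2)
     R1 -= -5/8·R2  ⇒  (0, 1, 0, 3/14)

M[1][3] = 3/14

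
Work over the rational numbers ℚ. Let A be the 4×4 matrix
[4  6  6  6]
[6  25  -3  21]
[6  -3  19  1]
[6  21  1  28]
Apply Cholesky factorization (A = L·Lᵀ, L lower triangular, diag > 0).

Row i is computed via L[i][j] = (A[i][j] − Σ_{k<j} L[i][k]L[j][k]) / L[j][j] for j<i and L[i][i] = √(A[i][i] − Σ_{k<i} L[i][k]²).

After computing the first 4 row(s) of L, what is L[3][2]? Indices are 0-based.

Step 1: L[0][0] = √(4) = 2.
  L[1][0] = (6) / L[0][0] = 3.
Step 2: L[1][1] = √(16) = 4.
  L[2][0] = (6) / L[0][0] = 3.
  L[2][1] = (-12) / L[1][1] = -3.
Step 3: L[2][2] = √(1) = 1.
  L[3][0] = (6) / L[0][0] = 3.
  L[3][1] = (12) / L[1][1] = 3.
  L[3][2] = (1) / L[2][2] = 1.
Step 4: L[3][3] = √(9) = 3.

L[3][2] = 1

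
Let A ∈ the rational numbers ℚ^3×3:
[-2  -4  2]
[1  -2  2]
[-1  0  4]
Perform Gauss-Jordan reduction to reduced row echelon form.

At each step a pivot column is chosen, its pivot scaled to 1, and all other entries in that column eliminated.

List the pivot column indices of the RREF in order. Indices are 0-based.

pivot(0,0)=-2: scale R0 → (1, 2, -1)
  clear (1,0): R1 −= (1)R0 → (0, -4, 3)
  clear (2,0): R2 −= (-1)R0 → (0, 2, 3)
pivot(1,1)=-4: scale R1 → (0, 1, -3/4)
  clear (0,1): R0 −= (2)R1 → (1, 0, 1/2)
  clear (2,1): R2 −= (2)R1 → (0, 0, 9/2)
pivot(2,2)=9/2: scale R2 → (0, 0, 1)
  clear (0,2): R0 −= (1/2)R2 → (1, 0, 0)
  clear (1,2): R1 −= (-3/4)R2 → (0, 1, 0)

pivot columns: 0, 1, 2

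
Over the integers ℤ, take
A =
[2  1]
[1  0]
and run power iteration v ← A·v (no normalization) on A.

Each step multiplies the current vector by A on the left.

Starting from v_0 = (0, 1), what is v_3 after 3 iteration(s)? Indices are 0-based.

v_3 = (5, 2)

v_0 = (0, 1).
v_1 = A·v_0 = (1, 0).
v_2 = A·v_1 = (2, 1).
v_3 = A·v_2 = (5, 2).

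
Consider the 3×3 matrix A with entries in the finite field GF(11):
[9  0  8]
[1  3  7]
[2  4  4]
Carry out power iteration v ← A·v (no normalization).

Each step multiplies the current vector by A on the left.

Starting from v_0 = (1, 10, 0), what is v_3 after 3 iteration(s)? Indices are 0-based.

v_3 = (7, 2, 6)

v_0 = (1, 10, 0).
v_1 = A·v_0 = (9, 9, 9).
v_2 = A·v_1 = (10, 0, 2).
v_3 = A·v_2 = (7, 2, 6).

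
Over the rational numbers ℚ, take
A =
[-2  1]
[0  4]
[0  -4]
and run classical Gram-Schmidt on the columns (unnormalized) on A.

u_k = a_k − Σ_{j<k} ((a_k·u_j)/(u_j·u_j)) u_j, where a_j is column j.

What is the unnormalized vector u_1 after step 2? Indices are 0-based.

u_1 = (0, 4, -4)

Step 1: u_0 = a_0 = (-2, 0, 0).
Step 2: u_1 = a_1 − (-1/2)·u_0 = (0, 4, -4).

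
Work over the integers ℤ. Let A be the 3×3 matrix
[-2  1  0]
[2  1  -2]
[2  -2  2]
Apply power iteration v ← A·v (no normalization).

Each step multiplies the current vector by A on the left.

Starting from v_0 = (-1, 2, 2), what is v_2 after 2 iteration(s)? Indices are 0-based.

v_0 = (-1, 2, 2).
v_1 = A·v_0 = (4, -4, -2).
v_2 = A·v_1 = (-12, 8, 12).

v_2 = (-12, 8, 12)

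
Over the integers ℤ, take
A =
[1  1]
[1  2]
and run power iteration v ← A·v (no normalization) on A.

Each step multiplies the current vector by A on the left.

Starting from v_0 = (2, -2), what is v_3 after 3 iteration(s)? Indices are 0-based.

v_0 = (2, -2).
v_1 = A·v_0 = (0, -2).
v_2 = A·v_1 = (-2, -4).
v_3 = A·v_2 = (-6, -10).

v_3 = (-6, -10)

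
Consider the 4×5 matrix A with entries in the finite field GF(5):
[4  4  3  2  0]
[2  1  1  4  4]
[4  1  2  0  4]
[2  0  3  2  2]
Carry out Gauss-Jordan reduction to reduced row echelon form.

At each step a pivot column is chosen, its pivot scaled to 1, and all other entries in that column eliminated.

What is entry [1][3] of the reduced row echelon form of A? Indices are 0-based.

M[1][3] = 3

pivot(0,0)=4: scale R0 → (1, 1, 2, 3, 0)
  clear (1,0): R1 −= (2)R0 → (0, 4, 2, 3, 4)
  clear (2,0): R2 −= (4)R0 → (0, 2, 4, 3, 4)
  clear (3,0): R3 −= (2)R0 → (0, 3, 4, 1, 2)
pivot(1,1)=4: scale R1 → (0, 1, 3, 2, 1)
  clear (0,1): R0 −= (1)R1 → (1, 0, 4, 1, 4)
  clear (2,1): R2 −= (2)R1 → (0, 0, 3, 4, 2)
  clear (3,1): R3 −= (3)R1 → (0, 0, 0, 0, 4)
pivot(2,2)=3: scale R2 → (0, 0, 1, 3, 4)
  clear (0,2): R0 −= (4)R2 → (1, 0, 0, 4, 3)
  clear (1,2): R1 −= (3)R2 → (0, 1, 0, 3, 4)
col 3: no nonzero at/below row 3; advance.
pivot(3,4)=4: scale R3 → (0, 0, 0, 0, 1)
  clear (0,4): R0 −= (3)R3 → (1, 0, 0, 4, 0)
  clear (1,4): R1 −= (4)R3 → (0, 1, 0, 3, 0)
  clear (2,4): R2 −= (4)R3 → (0, 0, 1, 3, 0)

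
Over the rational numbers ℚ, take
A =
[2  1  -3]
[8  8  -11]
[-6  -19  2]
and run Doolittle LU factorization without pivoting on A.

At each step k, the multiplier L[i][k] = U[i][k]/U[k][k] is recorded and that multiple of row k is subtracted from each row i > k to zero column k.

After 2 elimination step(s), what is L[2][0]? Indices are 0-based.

L[2][0] = -3

Step 1: pivot at (0,0) is 2.
  row1 ← row1 − (4)·row0  ⇒  L[1][0]=4, U row1=(0, 4, 1)
  row2 ← row2 − (-3)·row0  ⇒  L[2][0]=-3, U row2=(0, -16, -7)
Step 2: pivot at (1,1) is 4.
  row2 ← row2 − (-4)·row1  ⇒  L[2][1]=-4, U row2=(0, 0, -3)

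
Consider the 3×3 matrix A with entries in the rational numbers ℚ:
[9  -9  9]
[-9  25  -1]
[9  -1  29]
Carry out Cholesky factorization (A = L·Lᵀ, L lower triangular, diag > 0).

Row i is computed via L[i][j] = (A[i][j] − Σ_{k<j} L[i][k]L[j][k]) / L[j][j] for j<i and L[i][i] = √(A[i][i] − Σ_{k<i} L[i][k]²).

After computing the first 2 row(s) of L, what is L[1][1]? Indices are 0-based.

Step 1: L[0][0] = √(9) = 3.
  L[1][0] = (-9) / L[0][0] = -3.
Step 2: L[1][1] = √(16) = 4.

L[1][1] = 4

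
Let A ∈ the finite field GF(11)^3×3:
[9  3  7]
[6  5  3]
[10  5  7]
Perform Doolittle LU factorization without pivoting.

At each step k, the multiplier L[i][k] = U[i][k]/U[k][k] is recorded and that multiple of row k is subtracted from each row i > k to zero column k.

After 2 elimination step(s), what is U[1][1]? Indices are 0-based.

Step 1: pivot at (0,0) is 9.
  row1 ← row1 − (8)·row0  ⇒  L[1][0]=8, U row1=(0, 3, 2)
  row2 ← row2 − (6)·row0  ⇒  L[2][0]=6, U row2=(0, 9, 9)
Step 2: pivot at (1,1) is 3.
  row2 ← row2 − (3)·row1  ⇒  L[2][1]=3, U row2=(0, 0, 3)

U[1][1] = 3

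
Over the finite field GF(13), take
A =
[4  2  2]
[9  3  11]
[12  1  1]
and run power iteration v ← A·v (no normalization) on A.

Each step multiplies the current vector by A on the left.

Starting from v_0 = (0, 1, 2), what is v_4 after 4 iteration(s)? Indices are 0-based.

v_4 = (6, 6, 6)

v_0 = (0, 1, 2).
v_1 = A·v_0 = (6, 12, 3).
v_2 = A·v_1 = (2, 6, 9).
v_3 = A·v_2 = (12, 5, 0).
v_4 = A·v_3 = (6, 6, 6).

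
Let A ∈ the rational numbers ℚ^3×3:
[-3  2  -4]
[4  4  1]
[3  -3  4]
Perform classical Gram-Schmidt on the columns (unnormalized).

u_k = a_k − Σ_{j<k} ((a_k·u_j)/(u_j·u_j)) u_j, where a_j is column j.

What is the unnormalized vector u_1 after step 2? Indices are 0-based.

u_1 = (71/34, 66/17, -105/34)

Step 1: u_0 = a_0 = (-3, 4, 3).
Step 2: u_1 = a_1 − (1/34)·u_0 = (71/34, 66/17, -105/34).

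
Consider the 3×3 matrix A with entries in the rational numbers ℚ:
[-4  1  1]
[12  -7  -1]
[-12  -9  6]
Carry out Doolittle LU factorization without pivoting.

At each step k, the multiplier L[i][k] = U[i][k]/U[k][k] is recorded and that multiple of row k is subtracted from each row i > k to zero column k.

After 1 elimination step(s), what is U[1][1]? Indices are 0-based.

U[1][1] = -4

Step 1: pivot at (0,0) is -4.
  row1 ← row1 − (-3)·row0  ⇒  L[1][0]=-3, U row1=(0, -4, 2)
  row2 ← row2 − (3)·row0  ⇒  L[2][0]=3, U row2=(0, -12, 3)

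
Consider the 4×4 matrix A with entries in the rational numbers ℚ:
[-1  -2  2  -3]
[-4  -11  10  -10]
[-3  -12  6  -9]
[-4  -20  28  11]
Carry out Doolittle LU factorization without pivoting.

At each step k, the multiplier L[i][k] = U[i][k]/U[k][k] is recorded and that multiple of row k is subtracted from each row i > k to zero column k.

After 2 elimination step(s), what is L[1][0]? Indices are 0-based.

k=0: U[0][0]=-1
  eliminate (1,0): mult=4, new row 1: (0, -3, 2, 2); set L[1][0]=4
  eliminate (2,0): mult=3, new row 2: (0, -6, 0, 0); set L[2][0]=3
  eliminate (3,0): mult=4, new row 3: (0, -12, 20, 23); set L[3][0]=4
k=1: U[1][1]=-3
  eliminate (2,1): mult=2, new row 2: (0, 0, -4, -4); set L[2][1]=2
  eliminate (3,1): mult=4, new row 3: (0, 0, 12, 15); set L[3][1]=4

L[1][0] = 4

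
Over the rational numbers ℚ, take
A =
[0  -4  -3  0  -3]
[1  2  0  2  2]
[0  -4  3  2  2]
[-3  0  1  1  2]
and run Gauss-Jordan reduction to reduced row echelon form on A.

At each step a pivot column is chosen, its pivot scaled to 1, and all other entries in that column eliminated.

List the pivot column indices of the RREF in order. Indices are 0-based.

pivot columns: 0, 1, 2, 3

pivot(0,0): swap R0↔R1
pivot(0,0)=1: scale R0 → (1, 2, 0, 2, 2)
  clear (3,0): R3 −= (-3)R0 → (0, 6, 1, 7, 8)
pivot(1,1)=-4: scale R1 → (0, 1, 3/4, 0, 3/4)
  clear (0,1): R0 −= (2)R1 → (1, 0, -3/2, 2, 1/2)
  clear (2,1): R2 −= (-4)R1 → (0, 0, 6, 2, 5)
  clear (3,1): R3 −= (6)R1 → (0, 0, -7/2, 7, 7/2)
pivot(2,2)=6: scale R2 → (0, 0, 1, 1/3, 5/6)
  clear (0,2): R0 −= (-3/2)R2 → (1, 0, 0, 5/2, 7/4)
  clear (1,2): R1 −= (3/4)R2 → (0, 1, 0, -1/4, 1/8)
  clear (3,2): R3 −= (-7/2)R2 → (0, 0, 0, 49/6, 77/12)
pivot(3,3)=49/6: scale R3 → (0, 0, 0, 1, 11/14)
  clear (0,3): R0 −= (5/2)R3 → (1, 0, 0, 0, -3/14)
  clear (1,3): R1 −= (-1/4)R3 → (0, 1, 0, 0, 9/28)
  clear (2,3): R2 −= (1/3)R3 → (0, 0, 1, 0, 4/7)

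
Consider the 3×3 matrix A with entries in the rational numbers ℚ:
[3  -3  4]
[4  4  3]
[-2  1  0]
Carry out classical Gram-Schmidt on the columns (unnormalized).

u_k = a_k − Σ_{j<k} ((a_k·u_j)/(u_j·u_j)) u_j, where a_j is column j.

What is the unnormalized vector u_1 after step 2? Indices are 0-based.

Step 1: u_0 = a_0 = (3, 4, -2).
Step 2: u_1 = a_1 − (5/29)·u_0 = (-102/29, 96/29, 39/29).

u_1 = (-102/29, 96/29, 39/29)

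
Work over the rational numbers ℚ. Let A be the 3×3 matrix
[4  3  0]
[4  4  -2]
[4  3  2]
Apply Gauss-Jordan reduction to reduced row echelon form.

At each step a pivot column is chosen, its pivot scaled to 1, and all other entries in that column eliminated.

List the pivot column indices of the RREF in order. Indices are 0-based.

pivot columns: 0, 1, 2

pivot(0,0)=4: scale R0 → (1, 3/4, 0)
  clear (1,0): R1 −= (4)R0 → (0, 1, -2)
  clear (2,0): R2 −= (4)R0 → (0, 0, 2)
pivot(1,1)=1: scale R1 → (0, 1, -2)
  clear (0,1): R0 −= (3/4)R1 → (1, 0, 3/2)
pivot(2,2)=2: scale R2 → (0, 0, 1)
  clear (0,2): R0 −= (3/2)R2 → (1, 0, 0)
  clear (1,2): R1 −= (-2)R2 → (0, 1, 0)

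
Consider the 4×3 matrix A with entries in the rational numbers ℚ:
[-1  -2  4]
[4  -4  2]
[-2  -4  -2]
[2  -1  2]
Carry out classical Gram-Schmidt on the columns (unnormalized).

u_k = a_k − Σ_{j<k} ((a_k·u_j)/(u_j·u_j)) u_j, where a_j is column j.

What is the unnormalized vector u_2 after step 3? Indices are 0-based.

u_2 = (500/123, -50/123, -230/123, 40/41)

Step 1: u_0 = a_0 = (-1, 4, -2, 2).
Step 2: u_1 = a_1 − (-8/25)·u_0 = (-58/25, -68/25, -116/25, -9/25).
Step 3: u_2 = a_2 − (12/25)·u_0 − (-22/123)·u_1 = (500/123, -50/123, -230/123, 40/41).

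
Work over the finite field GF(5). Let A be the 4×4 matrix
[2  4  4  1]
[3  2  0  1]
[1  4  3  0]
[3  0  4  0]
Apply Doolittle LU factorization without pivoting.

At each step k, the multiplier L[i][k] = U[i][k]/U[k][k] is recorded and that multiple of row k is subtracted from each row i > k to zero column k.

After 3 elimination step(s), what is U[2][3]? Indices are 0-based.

U[2][3] = 3

[col 0] pivot 2
  R1 -= 4*R0 → (0, 1, 4, 2)  (L[1][0] := 4)
  R2 -= 3*R0 → (0, 2, 1, 2)  (L[2][0] := 3)
  R3 -= 4*R0 → (0, 4, 3, 1)  (L[3][0] := 4)
[col 1] pivot 1
  R2 -= 2*R1 → (0, 0, 3, 3)  (L[2][1] := 2)
  R3 -= 4*R1 → (0, 0, 2, 3)  (L[3][1] := 4)
[col 2] pivot 3
  R3 -= 4*R2 → (0, 0, 0, 1)  (L[3][2] := 4)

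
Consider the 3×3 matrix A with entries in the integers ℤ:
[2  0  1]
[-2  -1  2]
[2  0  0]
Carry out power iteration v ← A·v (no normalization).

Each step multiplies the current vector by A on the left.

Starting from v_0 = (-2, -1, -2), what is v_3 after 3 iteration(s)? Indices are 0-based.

v_0 = (-2, -1, -2).
v_1 = A·v_0 = (-6, 1, -4).
v_2 = A·v_1 = (-16, 3, -12).
v_3 = A·v_2 = (-44, 5, -32).

v_3 = (-44, 5, -32)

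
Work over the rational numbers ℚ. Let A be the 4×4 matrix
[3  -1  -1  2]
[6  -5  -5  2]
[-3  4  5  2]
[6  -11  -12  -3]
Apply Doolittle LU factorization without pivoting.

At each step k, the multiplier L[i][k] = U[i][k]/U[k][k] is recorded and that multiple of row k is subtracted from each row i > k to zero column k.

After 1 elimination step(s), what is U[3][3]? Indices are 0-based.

k=0: U[0][0]=3
  eliminate (1,0): mult=2, new row 1: (0, -3, -3, -2); set L[1][0]=2
  eliminate (2,0): mult=-1, new row 2: (0, 3, 4, 4); set L[2][0]=-1
  eliminate (3,0): mult=2, new row 3: (0, -9, -10, -7); set L[3][0]=2

U[3][3] = -7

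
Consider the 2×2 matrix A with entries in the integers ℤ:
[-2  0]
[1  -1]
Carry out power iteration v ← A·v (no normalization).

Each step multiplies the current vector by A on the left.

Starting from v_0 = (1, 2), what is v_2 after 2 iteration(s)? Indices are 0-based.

v_2 = (4, -1)

v_0 = (1, 2).
v_1 = A·v_0 = (-2, -1).
v_2 = A·v_1 = (4, -1).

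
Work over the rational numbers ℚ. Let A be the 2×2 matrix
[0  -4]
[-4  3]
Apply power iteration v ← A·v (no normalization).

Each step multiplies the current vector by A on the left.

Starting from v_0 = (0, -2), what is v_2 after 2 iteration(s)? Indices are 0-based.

v_0 = (0, -2).
v_1 = A·v_0 = (8, -6).
v_2 = A·v_1 = (24, -50).

v_2 = (24, -50)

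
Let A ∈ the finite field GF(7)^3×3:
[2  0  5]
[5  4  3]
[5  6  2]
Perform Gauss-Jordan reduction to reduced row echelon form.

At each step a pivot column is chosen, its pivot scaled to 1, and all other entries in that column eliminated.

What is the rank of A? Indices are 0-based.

pivot(0,0)=2: scale R0 → (1, 0, 6)
  clear (1,0): R1 −= (5)R0 → (0, 4, 1)
  clear (2,0): R2 −= (5)R0 → (0, 6, 0)
pivot(1,1)=4: scale R1 → (0, 1, 2)
  clear (2,1): R2 −= (6)R1 → (0, 0, 2)
pivot(2,2)=2: scale R2 → (0, 0, 1)
  clear (0,2): R0 −= (6)R2 → (1, 0, 0)
  clear (1,2): R1 −= (2)R2 → (0, 1, 0)

rank = 3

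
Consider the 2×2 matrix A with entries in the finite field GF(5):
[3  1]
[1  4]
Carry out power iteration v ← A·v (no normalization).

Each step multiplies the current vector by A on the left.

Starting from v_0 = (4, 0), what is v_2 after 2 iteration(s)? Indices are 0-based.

v_0 = (4, 0).
v_1 = A·v_0 = (2, 4).
v_2 = A·v_1 = (0, 3).

v_2 = (0, 3)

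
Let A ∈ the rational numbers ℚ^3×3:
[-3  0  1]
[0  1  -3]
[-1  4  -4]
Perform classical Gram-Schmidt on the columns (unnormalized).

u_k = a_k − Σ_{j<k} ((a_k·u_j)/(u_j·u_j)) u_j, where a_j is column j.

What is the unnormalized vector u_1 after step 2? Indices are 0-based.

Step 1: u_0 = a_0 = (-3, 0, -1).
Step 2: u_1 = a_1 − (-2/5)·u_0 = (-6/5, 1, 18/5).

u_1 = (-6/5, 1, 18/5)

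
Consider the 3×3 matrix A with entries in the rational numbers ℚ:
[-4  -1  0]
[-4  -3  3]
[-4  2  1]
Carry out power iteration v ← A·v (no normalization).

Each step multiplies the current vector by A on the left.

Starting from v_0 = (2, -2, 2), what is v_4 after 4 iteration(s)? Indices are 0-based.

v_4 = (208, -154, 234)

v_0 = (2, -2, 2).
v_1 = A·v_0 = (-6, 4, -10).
v_2 = A·v_1 = (20, -18, 22).
v_3 = A·v_2 = (-62, 40, -94).
v_4 = A·v_3 = (208, -154, 234).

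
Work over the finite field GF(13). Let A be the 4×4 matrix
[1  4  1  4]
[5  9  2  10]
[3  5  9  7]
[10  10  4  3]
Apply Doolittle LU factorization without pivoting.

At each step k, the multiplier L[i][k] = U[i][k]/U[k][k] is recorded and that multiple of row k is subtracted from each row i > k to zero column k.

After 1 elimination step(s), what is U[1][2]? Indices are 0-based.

k=0: U[0][0]=1
  eliminate (1,0): mult=5, new row 1: (0, 2, 10, 3); set L[1][0]=5
  eliminate (2,0): mult=3, new row 2: (0, 6, 6, 8); set L[2][0]=3
  eliminate (3,0): mult=10, new row 3: (0, 9, 7, 2); set L[3][0]=10

U[1][2] = 10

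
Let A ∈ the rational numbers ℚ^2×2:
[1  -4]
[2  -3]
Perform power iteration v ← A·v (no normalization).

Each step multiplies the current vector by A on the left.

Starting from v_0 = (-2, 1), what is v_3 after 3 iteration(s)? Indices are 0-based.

v_0 = (-2, 1).
v_1 = A·v_0 = (-6, -7).
v_2 = A·v_1 = (22, 9).
v_3 = A·v_2 = (-14, 17).

v_3 = (-14, 17)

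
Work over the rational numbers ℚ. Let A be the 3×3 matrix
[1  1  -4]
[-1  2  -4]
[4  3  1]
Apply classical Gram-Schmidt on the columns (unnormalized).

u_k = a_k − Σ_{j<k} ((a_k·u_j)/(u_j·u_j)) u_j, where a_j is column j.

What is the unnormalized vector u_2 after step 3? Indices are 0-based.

u_2 = (-473/131, 43/131, 129/131)

Step 1: u_0 = a_0 = (1, -1, 4).
Step 2: u_1 = a_1 − (11/18)·u_0 = (7/18, 47/18, 5/9).
Step 3: u_2 = a_2 − (2/9)·u_0 − (-206/131)·u_1 = (-473/131, 43/131, 129/131).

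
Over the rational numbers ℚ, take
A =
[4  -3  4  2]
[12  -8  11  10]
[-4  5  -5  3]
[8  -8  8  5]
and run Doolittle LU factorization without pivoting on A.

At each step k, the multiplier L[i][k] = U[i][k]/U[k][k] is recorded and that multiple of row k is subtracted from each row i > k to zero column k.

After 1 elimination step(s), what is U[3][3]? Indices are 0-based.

Step 1: pivot at (0,0) is 4.
  row1 ← row1 − (3)·row0  ⇒  L[1][0]=3, U row1=(0, 1, -1, 4)
  row2 ← row2 − (-1)·row0  ⇒  L[2][0]=-1, U row2=(0, 2, -1, 5)
  row3 ← row3 − (2)·row0  ⇒  L[3][0]=2, U row3=(0, -2, 0, 1)

U[3][3] = 1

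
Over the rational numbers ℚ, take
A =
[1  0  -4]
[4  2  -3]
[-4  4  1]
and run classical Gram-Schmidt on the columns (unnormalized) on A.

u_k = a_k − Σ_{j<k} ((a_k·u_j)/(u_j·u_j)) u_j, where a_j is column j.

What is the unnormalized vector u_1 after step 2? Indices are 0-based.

u_1 = (8/33, 98/33, 100/33)

Step 1: u_0 = a_0 = (1, 4, -4).
Step 2: u_1 = a_1 − (-8/33)·u_0 = (8/33, 98/33, 100/33).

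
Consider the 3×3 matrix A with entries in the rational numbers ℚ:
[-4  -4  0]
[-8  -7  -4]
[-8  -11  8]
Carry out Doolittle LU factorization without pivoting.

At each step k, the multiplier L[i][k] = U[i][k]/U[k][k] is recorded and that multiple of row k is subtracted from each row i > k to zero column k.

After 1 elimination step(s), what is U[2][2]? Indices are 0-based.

U[2][2] = 8

k=0: U[0][0]=-4
  eliminate (1,0): mult=2, new row 1: (0, 1, -4); set L[1][0]=2
  eliminate (2,0): mult=2, new row 2: (0, -3, 8); set L[2][0]=2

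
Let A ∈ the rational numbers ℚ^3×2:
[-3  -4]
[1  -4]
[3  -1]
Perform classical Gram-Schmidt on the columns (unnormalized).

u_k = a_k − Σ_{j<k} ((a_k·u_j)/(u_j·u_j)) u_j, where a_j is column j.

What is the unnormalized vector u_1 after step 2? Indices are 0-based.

u_1 = (-61/19, -81/19, -34/19)

Step 1: u_0 = a_0 = (-3, 1, 3).
Step 2: u_1 = a_1 − (5/19)·u_0 = (-61/19, -81/19, -34/19).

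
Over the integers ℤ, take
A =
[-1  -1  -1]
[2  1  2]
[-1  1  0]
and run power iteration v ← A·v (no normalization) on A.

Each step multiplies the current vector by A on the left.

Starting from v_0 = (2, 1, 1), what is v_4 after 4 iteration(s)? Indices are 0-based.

v_4 = (-8, 1, 21)

v_0 = (2, 1, 1).
v_1 = A·v_0 = (-4, 7, -1).
v_2 = A·v_1 = (-2, -3, 11).
v_3 = A·v_2 = (-6, 15, -1).
v_4 = A·v_3 = (-8, 1, 21).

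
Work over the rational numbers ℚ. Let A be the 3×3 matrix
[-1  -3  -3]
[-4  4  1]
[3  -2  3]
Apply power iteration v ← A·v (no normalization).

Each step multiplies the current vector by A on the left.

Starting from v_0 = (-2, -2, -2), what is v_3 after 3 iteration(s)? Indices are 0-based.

v_0 = (-2, -2, -2).
v_1 = A·v_0 = (14, -2, -8).
v_2 = A·v_1 = (16, -72, 22).
v_3 = A·v_2 = (134, -330, 258).

v_3 = (134, -330, 258)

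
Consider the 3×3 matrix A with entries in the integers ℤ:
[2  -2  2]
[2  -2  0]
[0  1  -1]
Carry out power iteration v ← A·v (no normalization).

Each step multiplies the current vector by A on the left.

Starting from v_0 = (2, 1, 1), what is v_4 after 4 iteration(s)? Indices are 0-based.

v_0 = (2, 1, 1).
v_1 = A·v_0 = (4, 2, 0).
v_2 = A·v_1 = (4, 4, 2).
v_3 = A·v_2 = (4, 0, 2).
v_4 = A·v_3 = (12, 8, -2).

v_4 = (12, 8, -2)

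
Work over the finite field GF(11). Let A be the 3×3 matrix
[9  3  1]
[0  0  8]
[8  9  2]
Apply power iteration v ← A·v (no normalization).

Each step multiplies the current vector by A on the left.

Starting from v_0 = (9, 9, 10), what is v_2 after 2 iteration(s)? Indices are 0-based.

v_2 = (1, 9, 8)

v_0 = (9, 9, 10).
v_1 = A·v_0 = (8, 3, 8).
v_2 = A·v_1 = (1, 9, 8).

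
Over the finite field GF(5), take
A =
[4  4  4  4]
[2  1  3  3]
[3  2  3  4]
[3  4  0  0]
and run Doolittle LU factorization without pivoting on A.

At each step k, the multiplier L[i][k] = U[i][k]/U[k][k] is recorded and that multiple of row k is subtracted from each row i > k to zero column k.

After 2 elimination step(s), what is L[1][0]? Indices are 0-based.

L[1][0] = 3

[col 0] pivot 4
  R1 -= 3*R0 → (0, 4, 1, 1)  (L[1][0] := 3)
  R2 -= 2*R0 → (0, 4, 0, 1)  (L[2][0] := 2)
  R3 -= 2*R0 → (0, 1, 2, 2)  (L[3][0] := 2)
[col 1] pivot 4
  R2 -= 1*R1 → (0, 0, 4, 0)  (L[2][1] := 1)
  R3 -= 4*R1 → (0, 0, 3, 3)  (L[3][1] := 4)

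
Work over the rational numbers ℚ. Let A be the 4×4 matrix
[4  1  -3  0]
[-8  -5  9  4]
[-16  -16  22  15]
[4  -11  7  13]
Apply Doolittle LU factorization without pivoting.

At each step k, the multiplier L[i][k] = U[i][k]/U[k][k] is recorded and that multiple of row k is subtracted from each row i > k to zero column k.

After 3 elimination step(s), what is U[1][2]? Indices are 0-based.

U[1][2] = 3

Step 1: pivot at (0,0) is 4.
  row1 ← row1 − (-2)·row0  ⇒  L[1][0]=-2, U row1=(0, -3, 3, 4)
  row2 ← row2 − (-4)·row0  ⇒  L[2][0]=-4, U row2=(0, -12, 10, 15)
  row3 ← row3 − (1)·row0  ⇒  L[3][0]=1, U row3=(0, -12, 10, 13)
Step 2: pivot at (1,1) is -3.
  row2 ← row2 − (4)·row1  ⇒  L[2][1]=4, U row2=(0, 0, -2, -1)
  row3 ← row3 − (4)·row1  ⇒  L[3][1]=4, U row3=(0, 0, -2, -3)
Step 3: pivot at (2,2) is -2.
  row3 ← row3 − (1)·row2  ⇒  L[3][2]=1, U row3=(0, 0, 0, -2)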